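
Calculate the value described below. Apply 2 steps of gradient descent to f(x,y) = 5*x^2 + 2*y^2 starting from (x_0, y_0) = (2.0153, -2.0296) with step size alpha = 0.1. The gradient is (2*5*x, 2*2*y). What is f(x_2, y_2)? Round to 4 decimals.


Gradient descent on f(x,y) = 5*x^2 + 2*y^2.
Starting point: (2.0153, -2.0296), alpha = 0.1
Step 1: grad_x = 2*5*2.0153 = 20.153, grad_y = 2*2*-2.0296 = -8.1184
  x_1 = 2.0153 - 0.1*20.153 = 0.0
  y_1 = -2.0296 - 0.1*-8.1184 = -1.2178
Step 2: grad_x = 2*5*0.0 = 0.0, grad_y = 2*2*-1.2178 = -4.871
  x_2 = 0.0 - 0.1*0.0 = 0.0
  y_2 = -1.2178 - 0.1*-4.871 = -0.7307
f(0.0, -0.7307) = 5*0.0^2 + 2*(-0.7307)^2 = 1.0677


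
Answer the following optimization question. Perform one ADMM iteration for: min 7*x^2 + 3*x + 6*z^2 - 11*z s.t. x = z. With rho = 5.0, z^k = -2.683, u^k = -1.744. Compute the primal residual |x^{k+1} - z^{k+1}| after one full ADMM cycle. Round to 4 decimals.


ADMM iteration with rho = 5.0, z^k = -2.683, u^k = -1.744
Step 1: x-update.
Minimize 7*x^2 + 3*x + (5.0/2)*(x + 2.683 - 1.744)^2
FOC: (2*7 + 5.0)*x = -3 + 5.0*(-2.683 + 1.744)
x^{k+1} = -0.405
Step 2: z-update.
Minimize 6*z^2 - 11*z + (5.0/2)*(-0.405 - z - 1.744)^2
FOC: (2*6 + 5.0)*z = 11 + 5.0*(-0.405 - 1.744)
z^{k+1} = 0.015
Step 3: u-update.
u^{k+1} = -1.744 - 0.405 - 0.015 = -2.164
Step 4: Primal residual = |-0.405 - 0.015| = 0.42


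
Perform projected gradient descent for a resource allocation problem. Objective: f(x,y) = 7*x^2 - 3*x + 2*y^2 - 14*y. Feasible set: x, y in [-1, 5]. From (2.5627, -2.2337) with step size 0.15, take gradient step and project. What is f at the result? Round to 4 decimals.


Step 1: Compute gradient at (2.5627, -2.2337).
grad_x = 2*7*2.5627 - 3 = 32.8778
grad_y = 2*2*-2.2337 - 14 = -22.9348
Step 2: Gradient step.
x_raw = 2.5627 - 0.15*32.8778 = -2.369
y_raw = -2.2337 - 0.15*-22.9348 = 1.2065
Step 3: Project onto [-1, 5].
x_proj = clip(-2.369) = -1.0
y_proj = clip(1.2065) = 1.2065
Step 4: Evaluate f.
f(-1.0, 1.2065) = -3.9799


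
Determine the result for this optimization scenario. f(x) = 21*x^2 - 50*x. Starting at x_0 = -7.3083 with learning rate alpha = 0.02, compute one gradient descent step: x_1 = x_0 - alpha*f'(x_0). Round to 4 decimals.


We compute the gradient at x_0 and apply the update.
f'(x) = 42*x - 50
f'(-7.3083) = 42*-7.3083 - 50 = -356.9486
x_1 = -7.3083 - 0.02*-356.9486 = -0.1693


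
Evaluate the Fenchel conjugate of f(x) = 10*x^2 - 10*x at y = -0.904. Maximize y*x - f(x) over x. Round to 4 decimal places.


f*(y) = sup_x {y*x - a*x^2 - b*x} = sup_x {(y-b)*x - a*x^2}
FOC: (y - b) - 2a*x = 0 => x* = (y - b)/(2a)
x* = (-0.904 + 10)/(2*10) = 0.4548
f*(-0.904) = (y-b)^2/(4a) = (-0.904 + 10)^2/(4*10)
= 82.7372/40 = 2.0684


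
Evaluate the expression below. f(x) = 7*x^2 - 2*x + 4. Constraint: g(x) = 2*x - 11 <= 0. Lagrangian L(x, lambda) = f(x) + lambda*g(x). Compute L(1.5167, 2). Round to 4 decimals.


Step 1: Evaluate f(x).
f(1.5167) = 7*1.5167^2 - 2*1.5167 + 4 = 17.0693
Step 2: Evaluate g(x).
g(1.5167) = 2*1.5167 - 11 = -7.9666
Step 3: Compute Lagrangian.
L = 17.0693 + 2*-7.9666 = 1.1361


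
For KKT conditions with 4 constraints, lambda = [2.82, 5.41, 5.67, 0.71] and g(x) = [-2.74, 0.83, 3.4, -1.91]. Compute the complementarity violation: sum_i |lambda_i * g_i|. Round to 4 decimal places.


KKT complementary slackness check:
lambda_1 * g_1 = 2.82 * -2.74 = -7.7268
lambda_2 * g_2 = 5.41 * 0.83 = 4.4903
lambda_3 * g_3 = 5.67 * 3.4 = 19.278
lambda_4 * g_4 = 0.71 * -1.91 = -1.3561
Total violation = 7.7268 + 4.4903 + 19.278 + 1.3561 = 32.8512


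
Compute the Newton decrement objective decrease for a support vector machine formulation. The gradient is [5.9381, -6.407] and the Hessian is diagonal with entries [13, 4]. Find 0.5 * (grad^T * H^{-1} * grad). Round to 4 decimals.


Step 1: H is diagonal, so H^(-1) * g = [0.4568, -1.6018].
Step 2: g^T H^(-1) g = sum_i g_i^2 / H_ii
  = (5.9381)^2/13 + (-6.407)^2/4
  = 2.7124 + 10.2624 = 12.9748
Step 3: Objective decrease = 0.5 * g^T H^(-1) g = 6.4874


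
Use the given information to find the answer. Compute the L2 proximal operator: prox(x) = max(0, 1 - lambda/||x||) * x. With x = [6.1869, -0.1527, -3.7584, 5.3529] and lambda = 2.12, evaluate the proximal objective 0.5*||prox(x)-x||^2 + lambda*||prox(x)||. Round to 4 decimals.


Step 1: Compute ||x||.
||x|| = 9.0045
Step 2: Compute scaling factor.
scale = max(0, 1 - 2.12/9.0045) = 0.7646
Step 3: prox(x) = [4.7303, -0.1167, -2.8735, 4.0926]
||prox(x)|| = 6.8845
Step 4: Proximal objective.
0.5*||prox-x||^2 = 2.2472
lambda*||prox|| = 14.5951
Total = 16.8422


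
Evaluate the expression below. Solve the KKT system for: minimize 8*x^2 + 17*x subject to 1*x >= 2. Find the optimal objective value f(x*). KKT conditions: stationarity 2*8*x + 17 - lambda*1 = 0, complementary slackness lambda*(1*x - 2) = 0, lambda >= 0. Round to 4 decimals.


Step 1: Try lambda = 0 (constraint inactive).
x_unc = -17/(2*8) = -1.0625
Check: 1*-1.0625 = -1.0625 < 2 -- violated!
Step 2: Constraint must be active: 1*x = 2
x* = 2/1 = 2.0
lambda = (2*8*2.0 + 17)/1 = 49.0
Step 3: Compute optimal value.
f(x*) = 8*2.0^2 + 17*2.0 = 66.0


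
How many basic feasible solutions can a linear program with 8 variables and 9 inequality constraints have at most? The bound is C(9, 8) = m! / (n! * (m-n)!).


Each vertex corresponds to some choice of n active constraints out of m, so the number of vertices is at most C(m, n) = m! / (n!(m-n)!).
m = 9, n = 8
Numerator: 9 * 8 * 7 * 6 * 5 * 4 * 3 * 2
Denominator: 8! = 40320
C(9, 8) = 9


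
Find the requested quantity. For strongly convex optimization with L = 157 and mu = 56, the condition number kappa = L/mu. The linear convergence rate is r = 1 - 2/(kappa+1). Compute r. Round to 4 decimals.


Step 1: Compute the condition number.
kappa = L/mu = 157/56 = 2.8036
Step 2: Compute the convergence rate.
r = 1 - 2/(kappa + 1) = 1 - 2*mu/(L + mu) = (L - mu)/(L + mu) = 101/213 = 0.4742


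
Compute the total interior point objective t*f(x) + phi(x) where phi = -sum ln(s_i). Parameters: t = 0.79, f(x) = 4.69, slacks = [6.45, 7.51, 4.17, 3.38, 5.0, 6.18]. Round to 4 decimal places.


Step 1: Compute log-barrier.
ln values: [1.8641, 2.0162, 1.4279, 1.2179, 1.6094, 1.8213]
phi = -(1.8641 + 2.0162 + 1.4279 + 1.2179 + 1.6094 + 1.8213) = -9.9569
Step 2: Compute augmented objective.
t*f(x) = 0.79*4.69 = 3.7051
Total = 3.7051 - 9.9569 = -6.2518


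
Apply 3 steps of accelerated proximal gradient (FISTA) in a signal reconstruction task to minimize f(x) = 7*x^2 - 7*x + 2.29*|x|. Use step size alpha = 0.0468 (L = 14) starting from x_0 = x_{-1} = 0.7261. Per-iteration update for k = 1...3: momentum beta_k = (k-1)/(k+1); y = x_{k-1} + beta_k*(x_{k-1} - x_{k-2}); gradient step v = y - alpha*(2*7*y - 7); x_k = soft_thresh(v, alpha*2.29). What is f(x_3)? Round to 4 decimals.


FISTA on f(x) = 7*x^2 - 7*x + 2.29*|x|
L = 14, alpha = 0.0468
Iteration 1: beta = 0.0, y = 0.7261 + 0.0*(0.7261 - 0.7261) = 0.7261
  grad(y) = 3.1654, v = y - alpha*grad = 0.578
  prox(v) = soft_thresh(0.578, 0.1072) = 0.4708
Iteration 2: beta = 0.3333, y = 0.4708 + 0.3333*(0.4708 - 0.7261) = 0.3857
  grad(y) = -1.6004, v = y - alpha*grad = 0.4606
  prox(v) = soft_thresh(0.4606, 0.1072) = 0.3534
Iteration 3: beta = 0.5, y = 0.3534 + 0.5*(0.3534 - 0.4708) = 0.2947
  grad(y) = -2.8739, v = y - alpha*grad = 0.4292
  prox(v) = soft_thresh(0.4292, 0.1072) = 0.322
f(x_3) = 7*0.322^2 - 7*0.322 + 2.29*|0.322| = -0.7908


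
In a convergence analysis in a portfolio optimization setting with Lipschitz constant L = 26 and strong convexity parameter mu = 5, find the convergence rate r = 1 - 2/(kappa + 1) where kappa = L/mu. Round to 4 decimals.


Step 1: Compute the condition number.
kappa = L/mu = 26/5 = 5.2
Step 2: Compute the convergence rate.
r = 1 - 2/(kappa + 1) = 1 - 2*mu/(L + mu) = (L - mu)/(L + mu) = 21/31 = 0.6774


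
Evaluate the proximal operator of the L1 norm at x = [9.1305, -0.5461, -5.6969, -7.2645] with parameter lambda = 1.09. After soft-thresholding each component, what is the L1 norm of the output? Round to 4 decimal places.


Soft-thresholding with lambda = 1.09:
prox(9.1305) = sign(9.1305)*max(|9.1305| - 1.09, 0) = 8.0405
prox(-0.5461) = sign(-0.5461)*max(|-0.5461| - 1.09, 0) = 0.0
prox(-5.6969) = sign(-5.6969)*max(|-5.6969| - 1.09, 0) = -4.6069
prox(-7.2645) = sign(-7.2645)*max(|-7.2645| - 1.09, 0) = -6.1745
prox(x) = [8.0405, 0.0, -4.6069, -6.1745]
||prox(x)||_1 = 8.0405 + 0.0 + 4.6069 + 6.1745 = 18.8219


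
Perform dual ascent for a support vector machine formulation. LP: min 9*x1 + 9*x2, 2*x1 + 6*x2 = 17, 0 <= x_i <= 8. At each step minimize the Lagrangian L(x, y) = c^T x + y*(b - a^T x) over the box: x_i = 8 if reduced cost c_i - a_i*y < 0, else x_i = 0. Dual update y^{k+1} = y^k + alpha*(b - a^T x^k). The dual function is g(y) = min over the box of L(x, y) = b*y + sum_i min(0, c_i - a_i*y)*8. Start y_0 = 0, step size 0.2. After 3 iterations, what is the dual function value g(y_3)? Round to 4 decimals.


Dual ascent for LP: min 9*x1 + 9*x2, 2*x1 + 6*x2 = 17, 0 <= x_i <= 8
Step 1: y^k = 0.0, reduced costs: (9.0, 9.0)
  x^k = (0.0, 0.0), subgradient = b - a^T x = 17.0
  y^{k+1} = 0.0 + 0.2*17.0 = 3.4
Step 2: y^k = 3.4, reduced costs: (2.2, -11.4)
  x^k = (0.0, 8.0), subgradient = b - a^T x = -31.0
  y^{k+1} = 3.4 + 0.2*-31.0 = -2.8
Step 3: y^k = -2.8, reduced costs: (14.6, 25.8)
  x^k = (0.0, 0.0), subgradient = b - a^T x = 17.0
  y^{k+1} = -2.8 + 0.2*17.0 = 0.6
Dual objective at y_3 = 0.6: reduced costs (7.8, 5.4), box minimizer x = (0.0, 0.0)
g(y_3) = b*y + (c1 - a1*y)*x1 + (c2 - a2*y)*x2 = 17*0.6 + 7.8*0.0 + 5.4*0.0 = 10.2 + 0.0 + 0.0 = 10.2


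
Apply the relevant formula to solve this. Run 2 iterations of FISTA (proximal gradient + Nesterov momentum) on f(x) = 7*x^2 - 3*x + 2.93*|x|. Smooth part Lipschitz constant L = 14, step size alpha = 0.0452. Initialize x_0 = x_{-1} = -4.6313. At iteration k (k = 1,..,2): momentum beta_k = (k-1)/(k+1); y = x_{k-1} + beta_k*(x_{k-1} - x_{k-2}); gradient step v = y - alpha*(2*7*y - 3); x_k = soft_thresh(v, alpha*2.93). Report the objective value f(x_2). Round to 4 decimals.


FISTA on f(x) = 7*x^2 - 3*x + 2.93*|x|
L = 14, alpha = 0.0452
Iteration 1: beta = 0.0, y = -4.6313 + 0.0*(-4.6313 + 4.6313) = -4.6313
  grad(y) = -67.8382, v = y - alpha*grad = -1.565
  prox(v) = soft_thresh(-1.565, 0.1324) = -1.4326
Iteration 2: beta = 0.3333, y = -1.4326 + 0.3333*(-1.4326 + 4.6313) = -0.3663
  grad(y) = -8.1287, v = y - alpha*grad = 0.0011
  prox(v) = soft_thresh(0.0011, 0.1324) = 0.0
f(x_2) = 7*0.0^2 - 3*0.0 + 2.93*|0.0| = 0.0


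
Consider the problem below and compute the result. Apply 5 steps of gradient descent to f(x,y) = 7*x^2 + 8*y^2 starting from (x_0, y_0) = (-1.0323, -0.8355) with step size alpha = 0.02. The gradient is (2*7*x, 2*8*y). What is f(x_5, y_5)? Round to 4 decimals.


Gradient descent on f(x,y) = 7*x^2 + 8*y^2.
Starting point: (-1.0323, -0.8355), alpha = 0.02
Step 1: grad_x = 2*7*-1.0323 = -14.4522, grad_y = 2*8*-0.8355 = -13.368
  x_1 = -1.0323 - 0.02*-14.4522 = -0.7433
  y_1 = -0.8355 - 0.02*-13.368 = -0.5681
Step 2: grad_x = 2*7*-0.7433 = -10.4056, grad_y = 2*8*-0.5681 = -9.0902
  x_2 = -0.7433 - 0.02*-10.4056 = -0.5351
  y_2 = -0.5681 - 0.02*-9.0902 = -0.3863
Step 3: grad_x = 2*7*-0.5351 = -7.492, grad_y = 2*8*-0.3863 = -6.1814
  x_3 = -0.5351 - 0.02*-7.492 = -0.3853
  y_3 = -0.3863 - 0.02*-6.1814 = -0.2627
Step 4: grad_x = 2*7*-0.3853 = -5.3943, grad_y = 2*8*-0.2627 = -4.2033
  x_4 = -0.3853 - 0.02*-5.3943 = -0.2774
  y_4 = -0.2627 - 0.02*-4.2033 = -0.1786
Step 5: grad_x = 2*7*-0.2774 = -3.8839, grad_y = 2*8*-0.1786 = -2.8583
  x_5 = -0.2774 - 0.02*-3.8839 = -0.1997
  y_5 = -0.1786 - 0.02*-2.8583 = -0.1215
f(-0.1997, -0.1215) = 7*(-0.1997)^2 + 8*(-0.1215)^2 = 0.3973


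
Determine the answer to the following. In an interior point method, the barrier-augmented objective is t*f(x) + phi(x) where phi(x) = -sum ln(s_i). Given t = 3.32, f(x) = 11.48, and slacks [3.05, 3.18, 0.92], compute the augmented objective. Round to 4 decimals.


Step 1: Compute log-barrier.
ln values: [1.1151, 1.1569, -0.0834]
phi = -(1.1151 + 1.1569 - 0.0834) = -2.1886
Step 2: Compute augmented objective.
t*f(x) = 3.32*11.48 = 38.1136
Total = 38.1136 - 2.1886 = 35.925


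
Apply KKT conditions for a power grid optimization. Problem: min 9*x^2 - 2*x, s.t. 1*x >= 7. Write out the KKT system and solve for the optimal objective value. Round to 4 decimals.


Step 1: Try lambda = 0 (constraint inactive).
x_unc = 2/(2*9) = 0.1111
Check: 1*0.1111 = 0.1111 < 7 -- violated!
Step 2: Constraint must be active: 1*x = 7
x* = 7/1 = 7.0
lambda = (2*9*7.0 - 2)/1 = 124.0
Step 3: Compute optimal value.
f(x*) = 9*7.0^2 - 2*7.0 = 427.0


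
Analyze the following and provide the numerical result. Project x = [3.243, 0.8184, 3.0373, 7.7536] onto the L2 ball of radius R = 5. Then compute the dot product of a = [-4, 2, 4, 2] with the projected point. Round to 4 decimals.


Step 1: Compute ||x|| (intermediates to 6 decimals).
||x|| = sqrt(3.243^2 + 0.8184^2 + 3.0373^2 + 7.7536^2) = 8.973869
Step 2: Project.
Since ||x|| > R, scale = R/||x|| = 5/8.973869 = 0.557173, proj(x) = scale * x
proj(x) = [1.806912, 0.45599, 1.692302, 4.320097]
Step 3: Dot product.
a^T * proj(x) = -4*1.806912 + 2*0.45599 + 4*1.692302 + 2*4.320097 = 9.0937


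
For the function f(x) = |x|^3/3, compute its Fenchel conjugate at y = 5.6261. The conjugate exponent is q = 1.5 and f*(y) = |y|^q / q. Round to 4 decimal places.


The conjugate exponent q satisfies 1/p + 1/q = 1.
p = 3, so q = 3/(3 - 1) = 1.5
|y|^q = 5.6261^1.5 = 13.3448
f*(5.6261) = 13.3448 / 1.5 = 8.8965


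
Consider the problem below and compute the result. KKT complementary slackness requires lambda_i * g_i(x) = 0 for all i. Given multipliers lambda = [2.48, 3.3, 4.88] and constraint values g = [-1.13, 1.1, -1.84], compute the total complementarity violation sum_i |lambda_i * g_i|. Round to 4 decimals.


KKT complementary slackness check:
lambda_1 * g_1 = 2.48 * -1.13 = -2.8024
lambda_2 * g_2 = 3.3 * 1.1 = 3.63
lambda_3 * g_3 = 4.88 * -1.84 = -8.9792
Total violation = 2.8024 + 3.63 + 8.9792 = 15.4116


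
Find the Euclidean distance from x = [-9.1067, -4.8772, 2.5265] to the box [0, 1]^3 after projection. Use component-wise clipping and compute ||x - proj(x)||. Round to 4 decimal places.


Project each component onto [0, 1].
clip(-9.1067) = 0.0, clip(-4.8772) = 0.0, clip(2.5265) = 1.0
Projection = [0.0, 0.0, 1.0]
Squared diffs: [82.932, 23.7871, 2.3302]
Distance = sqrt(109.0493) = 10.4427


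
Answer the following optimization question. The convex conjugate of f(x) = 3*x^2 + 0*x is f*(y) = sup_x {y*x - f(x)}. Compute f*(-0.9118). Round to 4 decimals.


f*(y) = sup_x {y*x - a*x^2 - b*x} = sup_x {(y-b)*x - a*x^2}
FOC: (y - b) - 2a*x = 0 => x* = (y - b)/(2a)
x* = (-0.9118 - 0)/(2*3) = -0.152
f*(-0.9118) = (y-b)^2/(4a) = (-0.9118 - 0)^2/(4*3)
= 0.8314/12 = 0.0693


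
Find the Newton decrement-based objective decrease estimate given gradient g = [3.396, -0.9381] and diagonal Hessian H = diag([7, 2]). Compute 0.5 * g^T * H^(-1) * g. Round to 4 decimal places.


Step 1: H is diagonal, so H^(-1) * g = [0.4851, -0.4691].
Step 2: g^T H^(-1) g = sum_i g_i^2 / H_ii
  = (3.396)^2/7 + (-0.9381)^2/2
  = 1.6475 + 0.44 = 2.0876
Step 3: Objective decrease = 0.5 * g^T H^(-1) g = 1.0438


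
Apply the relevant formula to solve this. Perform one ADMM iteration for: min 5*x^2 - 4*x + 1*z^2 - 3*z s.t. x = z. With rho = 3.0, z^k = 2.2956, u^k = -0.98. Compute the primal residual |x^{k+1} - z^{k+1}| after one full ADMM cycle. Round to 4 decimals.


ADMM iteration with rho = 3.0, z^k = 2.2956, u^k = -0.98
Step 1: x-update.
Minimize 5*x^2 - 4*x + (3.0/2)*(x - 2.2956 - 0.98)^2
FOC: (2*5 + 3.0)*x = 4 + 3.0*(2.2956 + 0.98)
x^{k+1} = 1.0636
Step 2: z-update.
Minimize 1*z^2 - 3*z + (3.0/2)*(1.0636 - z - 0.98)^2
FOC: (2*1 + 3.0)*z = 3 + 3.0*(1.0636 - 0.98)
z^{k+1} = 0.6502
Step 3: u-update.
u^{k+1} = -0.98 + 1.0636 - 0.6502 = -0.5666
Step 4: Primal residual = |1.0636 - 0.6502| = 0.4134


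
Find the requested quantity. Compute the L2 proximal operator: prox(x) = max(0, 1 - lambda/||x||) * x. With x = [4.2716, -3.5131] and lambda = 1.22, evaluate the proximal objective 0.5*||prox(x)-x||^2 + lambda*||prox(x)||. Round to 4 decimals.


Step 1: Compute ||x||.
||x|| = 5.5307
Step 2: Compute scaling factor.
scale = max(0, 1 - 1.22/5.5307) = 0.7794
Step 3: prox(x) = [3.3293, -2.7382]
||prox(x)|| = 4.3107
Step 4: Proximal objective.
0.5*||prox-x||^2 = 0.7442
lambda*||prox|| = 5.2591
Total = 6.0032


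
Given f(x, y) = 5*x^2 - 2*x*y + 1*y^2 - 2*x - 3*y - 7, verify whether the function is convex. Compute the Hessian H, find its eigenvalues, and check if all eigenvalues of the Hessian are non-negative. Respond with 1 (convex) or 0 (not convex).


The Hessian of f(x,y) = 5*x^2 - 2*x*y + 1*y^2 - 2*x - 3*y - 7 is:
H = [[10, -2], [-2, 2]]
Trace = 10 + 2 = 12
Determinant = 10*2 - (-2)^2 = 16
Discriminant = (12)^2 - 4*16 = 80.0
Eigenvalues: lambda_1 = 1.5279, lambda_2 = 10.4721
The function is convex.

1


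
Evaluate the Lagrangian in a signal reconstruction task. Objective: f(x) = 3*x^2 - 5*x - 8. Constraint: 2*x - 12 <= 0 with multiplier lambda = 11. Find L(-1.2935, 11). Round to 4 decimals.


Step 1: Evaluate f(x).
f(-1.2935) = 3*(-1.2935)^2 - 5*(-1.2935) - 8 = 3.4869
Step 2: Evaluate g(x).
g(-1.2935) = 2*-1.2935 - 12 = -14.587
Step 3: Compute Lagrangian.
L = 3.4869 + 11*-14.587 = -156.9701


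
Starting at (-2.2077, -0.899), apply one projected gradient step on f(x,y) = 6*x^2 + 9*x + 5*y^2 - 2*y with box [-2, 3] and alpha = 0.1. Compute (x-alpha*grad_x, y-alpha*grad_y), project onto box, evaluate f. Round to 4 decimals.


Step 1: Compute gradient at (-2.2077, -0.899).
grad_x = 2*6*-2.2077 + 9 = -17.4924
grad_y = 2*5*-0.899 - 2 = -10.99
Step 2: Gradient step.
x_raw = -2.2077 - 0.1*-17.4924 = -0.4585
y_raw = -0.899 - 0.1*-10.99 = 0.2
Step 3: Project onto [-2, 3].
x_proj = clip(-0.4585) = -0.4585
y_proj = clip(0.2) = 0.2
Step 4: Evaluate f.
f(-0.4585, 0.2) = -3.065


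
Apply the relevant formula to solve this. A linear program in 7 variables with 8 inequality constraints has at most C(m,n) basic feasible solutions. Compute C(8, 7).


Each vertex corresponds to some choice of n active constraints out of m, so the number of vertices is at most C(m, n) = m! / (n!(m-n)!).
m = 8, n = 7
Numerator: 8 * 7 * 6 * 5 * 4 * 3 * 2
Denominator: 7! = 5040
C(8, 7) = 8


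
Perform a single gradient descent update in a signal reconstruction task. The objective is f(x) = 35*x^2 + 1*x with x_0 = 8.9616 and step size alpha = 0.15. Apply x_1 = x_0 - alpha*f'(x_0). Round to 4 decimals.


We compute the gradient at x_0 and apply the update.
f'(x) = 70*x + 1
f'(8.9616) = 70*8.9616 + 1 = 628.312
x_1 = 8.9616 - 0.15*628.312 = -85.2852


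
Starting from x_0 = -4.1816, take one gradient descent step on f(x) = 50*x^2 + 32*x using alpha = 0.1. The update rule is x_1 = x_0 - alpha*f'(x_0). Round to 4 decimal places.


We compute the gradient at x_0 and apply the update.
f'(x) = 100*x + 32
f'(-4.1816) = 100*-4.1816 + 32 = -386.16
x_1 = -4.1816 - 0.1*-386.16 = 34.4344


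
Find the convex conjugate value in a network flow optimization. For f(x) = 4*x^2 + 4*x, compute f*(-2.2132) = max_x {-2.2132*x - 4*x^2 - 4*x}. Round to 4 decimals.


f*(y) = sup_x {y*x - a*x^2 - b*x} = sup_x {(y-b)*x - a*x^2}
FOC: (y - b) - 2a*x = 0 => x* = (y - b)/(2a)
x* = (-2.2132 - 4)/(2*4) = -0.7767
f*(-2.2132) = (y-b)^2/(4a) = (-2.2132 - 4)^2/(4*4)
= 38.6039/16 = 2.4127


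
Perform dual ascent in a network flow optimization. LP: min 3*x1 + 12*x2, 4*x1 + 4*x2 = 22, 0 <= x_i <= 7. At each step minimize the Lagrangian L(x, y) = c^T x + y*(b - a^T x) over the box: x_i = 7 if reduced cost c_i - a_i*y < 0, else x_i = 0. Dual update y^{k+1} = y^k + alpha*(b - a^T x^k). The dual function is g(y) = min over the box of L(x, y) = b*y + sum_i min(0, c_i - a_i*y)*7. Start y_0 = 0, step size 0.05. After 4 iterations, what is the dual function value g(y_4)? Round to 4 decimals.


Dual ascent for LP: min 3*x1 + 12*x2, 4*x1 + 4*x2 = 22, 0 <= x_i <= 7
Step 1: y^k = 0.0, reduced costs: (3.0, 12.0)
  x^k = (0.0, 0.0), subgradient = b - a^T x = 22.0
  y^{k+1} = 0.0 + 0.05*22.0 = 1.1
Step 2: y^k = 1.1, reduced costs: (-1.4, 7.6)
  x^k = (7.0, 0.0), subgradient = b - a^T x = -6.0
  y^{k+1} = 1.1 + 0.05*-6.0 = 0.8
Step 3: y^k = 0.8, reduced costs: (-0.2, 8.8)
  x^k = (7.0, 0.0), subgradient = b - a^T x = -6.0
  y^{k+1} = 0.8 + 0.05*-6.0 = 0.5
Step 4: y^k = 0.5, reduced costs: (1.0, 10.0)
  x^k = (0.0, 0.0), subgradient = b - a^T x = 22.0
  y^{k+1} = 0.5 + 0.05*22.0 = 1.6
Dual objective at y_4 = 1.6: reduced costs (-3.4, 5.6), box minimizer x = (7.0, 0.0)
g(y_4) = b*y + (c1 - a1*y)*x1 + (c2 - a2*y)*x2 = 22*1.6 + (-3.4)*7.0 + 5.6*0.0 = 35.2 - 23.8 + 0.0 = 11.4


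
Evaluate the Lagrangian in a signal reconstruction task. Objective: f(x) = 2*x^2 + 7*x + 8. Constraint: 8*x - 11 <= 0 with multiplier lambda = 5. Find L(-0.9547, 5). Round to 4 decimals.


Step 1: Evaluate f(x).
f(-0.9547) = 2*(-0.9547)^2 + 7*(-0.9547) + 8 = 3.14
Step 2: Evaluate g(x).
g(-0.9547) = 8*-0.9547 - 11 = -18.6376
Step 3: Compute Lagrangian.
L = 3.14 + 5*-18.6376 = -90.048


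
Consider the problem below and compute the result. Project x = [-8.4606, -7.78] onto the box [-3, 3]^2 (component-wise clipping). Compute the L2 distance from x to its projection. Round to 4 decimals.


Project each component onto [-3, 3].
clip(-8.4606) = -3.0, clip(-7.78) = -3.0
Projection = [-3.0, -3.0]
Squared diffs: [29.8182, 22.8484]
Distance = sqrt(52.6666) = 7.2572


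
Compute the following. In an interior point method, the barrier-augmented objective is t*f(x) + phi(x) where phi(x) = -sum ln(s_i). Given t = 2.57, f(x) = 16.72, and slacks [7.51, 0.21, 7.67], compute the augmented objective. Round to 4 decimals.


Step 1: Compute log-barrier.
ln values: [2.0162, -1.5606, 2.0373]
phi = -(2.0162 - 1.5606 + 2.0373) = -2.4929
Step 2: Compute augmented objective.
t*f(x) = 2.57*16.72 = 42.9704
Total = 42.9704 - 2.4929 = 40.4775


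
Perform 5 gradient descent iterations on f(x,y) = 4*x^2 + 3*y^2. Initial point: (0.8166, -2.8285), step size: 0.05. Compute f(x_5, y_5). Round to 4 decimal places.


Gradient descent on f(x,y) = 4*x^2 + 3*y^2.
Starting point: (0.8166, -2.8285), alpha = 0.05
Step 1: grad_x = 2*4*0.8166 = 6.5328, grad_y = 2*3*-2.8285 = -16.971
  x_1 = 0.8166 - 0.05*6.5328 = 0.49
  y_1 = -2.8285 - 0.05*-16.971 = -1.98
Step 2: grad_x = 2*4*0.49 = 3.9197, grad_y = 2*3*-1.98 = -11.8797
  x_2 = 0.49 - 0.05*3.9197 = 0.294
  y_2 = -1.98 - 0.05*-11.8797 = -1.386
Step 3: grad_x = 2*4*0.294 = 2.3518, grad_y = 2*3*-1.386 = -8.3158
  x_3 = 0.294 - 0.05*2.3518 = 0.1764
  y_3 = -1.386 - 0.05*-8.3158 = -0.9702
Step 4: grad_x = 2*4*0.1764 = 1.4111, grad_y = 2*3*-0.9702 = -5.8211
  x_4 = 0.1764 - 0.05*1.4111 = 0.1058
  y_4 = -0.9702 - 0.05*-5.8211 = -0.6791
Step 5: grad_x = 2*4*0.1058 = 0.8467, grad_y = 2*3*-0.6791 = -4.0747
  x_5 = 0.1058 - 0.05*0.8467 = 0.0635
  y_5 = -0.6791 - 0.05*-4.0747 = -0.4754
f(0.0635, -0.4754) = 4*0.0635^2 + 3*(-0.4754)^2 = 0.6941


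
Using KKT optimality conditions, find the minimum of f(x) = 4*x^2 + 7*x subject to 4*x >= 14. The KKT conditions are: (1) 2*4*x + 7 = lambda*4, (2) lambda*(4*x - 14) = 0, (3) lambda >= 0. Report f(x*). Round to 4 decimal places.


Step 1: Try lambda = 0 (constraint inactive).
x_unc = -7/(2*4) = -0.875
Check: 4*-0.875 = -3.5 < 14 -- violated!
Step 2: Constraint must be active: 4*x = 14
x* = 14/4 = 3.5
lambda = (2*4*3.5 + 7)/4 = 8.75
Step 3: Compute optimal value.
f(x*) = 4*3.5^2 + 7*3.5 = 73.5


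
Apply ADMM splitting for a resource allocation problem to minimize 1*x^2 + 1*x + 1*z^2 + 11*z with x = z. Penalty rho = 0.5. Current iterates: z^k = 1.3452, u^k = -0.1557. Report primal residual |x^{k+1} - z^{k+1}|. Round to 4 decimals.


ADMM iteration with rho = 0.5, z^k = 1.3452, u^k = -0.1557
Step 1: x-update.
Minimize 1*x^2 + 1*x + (0.5/2)*(x - 1.3452 - 0.1557)^2
FOC: (2*1 + 0.5)*x = -1 + 0.5*(1.3452 + 0.1557)
x^{k+1} = -0.0998
Step 2: z-update.
Minimize 1*z^2 + 11*z + (0.5/2)*(-0.0998 - z - 0.1557)^2
FOC: (2*1 + 0.5)*z = -11 + 0.5*(-0.0998 - 0.1557)
z^{k+1} = -4.4511
Step 3: u-update.
u^{k+1} = -0.1557 - 0.0998 + 4.4511 = 4.1956
Step 4: Primal residual = |-0.0998 + 4.4511| = 4.3513


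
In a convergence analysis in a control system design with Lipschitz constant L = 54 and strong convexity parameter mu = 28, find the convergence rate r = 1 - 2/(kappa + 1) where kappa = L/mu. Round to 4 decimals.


Step 1: Compute the condition number.
kappa = L/mu = 54/28 = 1.9286
Step 2: Compute the convergence rate.
r = 1 - 2/(kappa + 1) = 1 - 2*mu/(L + mu) = (L - mu)/(L + mu) = 26/82 = 0.3171


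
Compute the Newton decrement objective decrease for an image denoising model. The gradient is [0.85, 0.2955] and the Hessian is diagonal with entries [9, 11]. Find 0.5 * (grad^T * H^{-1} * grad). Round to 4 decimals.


Step 1: H is diagonal, so H^(-1) * g = [0.0944, 0.0269].
Step 2: g^T H^(-1) g = sum_i g_i^2 / H_ii
  = (0.85)^2/9 + (0.2955)^2/11
  = 0.0803 + 0.0079 = 0.0882
Step 3: Objective decrease = 0.5 * g^T H^(-1) g = 0.0441


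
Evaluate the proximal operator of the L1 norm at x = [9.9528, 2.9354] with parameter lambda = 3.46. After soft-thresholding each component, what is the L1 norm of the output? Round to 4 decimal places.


Soft-thresholding with lambda = 3.46:
prox(9.9528) = sign(9.9528)*max(|9.9528| - 3.46, 0) = 6.4928
prox(2.9354) = sign(2.9354)*max(|2.9354| - 3.46, 0) = 0.0
prox(x) = [6.4928, 0.0]
||prox(x)||_1 = 6.4928 + 0.0 = 6.4928


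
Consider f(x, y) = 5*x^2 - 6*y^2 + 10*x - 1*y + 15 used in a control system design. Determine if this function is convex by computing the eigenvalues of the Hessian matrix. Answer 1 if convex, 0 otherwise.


The Hessian of f(x,y) = 5*x^2 - 6*y^2 + 10*x - 1*y + 15 is:
H = [[10, 0], [0, -12]]
Trace = 10 - 12 = -2
Determinant = 10*-12 - (0)^2 = -120
Discriminant = (-2)^2 - 4*-120 = 484.0
Eigenvalues: lambda_1 = -12.0, lambda_2 = 10.0
The function is not convex.

0


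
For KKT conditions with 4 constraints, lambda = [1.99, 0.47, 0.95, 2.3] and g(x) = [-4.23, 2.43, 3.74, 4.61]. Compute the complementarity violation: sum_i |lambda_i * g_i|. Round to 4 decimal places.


KKT complementary slackness check:
lambda_1 * g_1 = 1.99 * -4.23 = -8.4177
lambda_2 * g_2 = 0.47 * 2.43 = 1.1421
lambda_3 * g_3 = 0.95 * 3.74 = 3.553
lambda_4 * g_4 = 2.3 * 4.61 = 10.603
Total violation = 8.4177 + 1.1421 + 3.553 + 10.603 = 23.7158


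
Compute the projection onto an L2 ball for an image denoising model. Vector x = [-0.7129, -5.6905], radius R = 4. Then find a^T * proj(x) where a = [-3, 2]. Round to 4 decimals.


Step 1: Compute ||x|| (intermediates to 6 decimals).
||x|| = sqrt((-0.7129)^2 + (-5.6905)^2) = 5.734982
Step 2: Project.
Since ||x|| > R, scale = R/||x|| = 4/5.734982 = 0.697474, proj(x) = scale * x
proj(x) = [-0.497229, -3.968976]
Step 3: Dot product.
a^T * proj(x) = -3*(-0.497229) + 2*(-3.968976) = -6.4463


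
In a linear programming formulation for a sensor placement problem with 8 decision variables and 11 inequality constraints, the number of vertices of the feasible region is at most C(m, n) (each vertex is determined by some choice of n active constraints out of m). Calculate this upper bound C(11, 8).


Each vertex corresponds to some choice of n active constraints out of m, so the number of vertices is at most C(m, n) = m! / (n!(m-n)!).
m = 11, n = 8
Numerator: 11 * 10 * 9 * 8 * 7 * 6 * 5 * 4
Denominator: 8! = 40320
C(11, 8) = 165


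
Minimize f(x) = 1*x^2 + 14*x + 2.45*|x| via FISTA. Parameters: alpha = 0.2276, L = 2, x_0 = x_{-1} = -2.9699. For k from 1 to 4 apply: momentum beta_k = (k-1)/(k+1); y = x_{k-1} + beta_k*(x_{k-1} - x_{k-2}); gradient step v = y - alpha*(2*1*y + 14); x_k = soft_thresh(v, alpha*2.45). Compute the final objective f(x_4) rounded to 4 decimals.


FISTA on f(x) = 1*x^2 + 14*x + 2.45*|x|
L = 2, alpha = 0.2276
Iteration 1: beta = 0.0, y = -2.9699 + 0.0*(-2.9699 + 2.9699) = -2.9699
  grad(y) = 8.0602, v = y - alpha*grad = -4.8044
  prox(v) = soft_thresh(-4.8044, 0.5576) = -4.2468
Iteration 2: beta = 0.3333, y = -4.2468 + 0.3333*(-4.2468 + 2.9699) = -4.6724
  grad(y) = 4.6552, v = y - alpha*grad = -5.7319
  prox(v) = soft_thresh(-5.7319, 0.5576) = -5.1743
Iteration 3: beta = 0.5, y = -5.1743 + 0.5*(-5.1743 + 4.2468) = -5.6381
  grad(y) = 2.7239, v = y - alpha*grad = -6.258
  prox(v) = soft_thresh(-6.258, 0.5576) = -5.7004
Iteration 4: beta = 0.6, y = -5.7004 + 0.6*(-5.7004 + 5.1743) = -6.0161
  grad(y) = 1.9679, v = y - alpha*grad = -6.4639
  prox(v) = soft_thresh(-6.4639, 0.5576) = -5.9063
f(x_4) = 1*(-5.9063)^2 + 14*(-5.9063) + 2.45*|-5.9063| = -33.3334


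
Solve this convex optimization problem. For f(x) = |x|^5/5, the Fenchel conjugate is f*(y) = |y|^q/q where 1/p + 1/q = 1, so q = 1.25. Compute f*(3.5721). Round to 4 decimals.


The conjugate exponent q satisfies 1/p + 1/q = 1.
p = 5, so q = 5/(5 - 1) = 1.25
|y|^q = 3.5721^1.25 = 4.9108
f*(3.5721) = 4.9108 / 1.25 = 3.9287


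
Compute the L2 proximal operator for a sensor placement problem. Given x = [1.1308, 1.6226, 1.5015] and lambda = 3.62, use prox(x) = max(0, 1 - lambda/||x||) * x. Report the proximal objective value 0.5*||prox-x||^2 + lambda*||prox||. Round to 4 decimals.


Step 1: Compute ||x||.
||x|| = 2.4832
Step 2: Compute scaling factor.
scale = max(0, 1 - 3.62/2.4832) = 0.0
Step 3: prox(x) = [0.0, 0.0, 0.0]
||prox(x)|| = 0.0
Step 4: Proximal objective.
0.5*||prox-x||^2 = 3.083
lambda*||prox|| = 0.0
Total = 3.083


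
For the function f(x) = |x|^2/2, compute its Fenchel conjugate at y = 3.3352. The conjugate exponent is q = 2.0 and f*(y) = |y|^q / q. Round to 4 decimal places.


The conjugate exponent q satisfies 1/p + 1/q = 1.
p = 2, so q = 2/(2 - 1) = 2.0
|y|^q = 3.3352^2.0 = 11.1236
f*(3.3352) = 11.1236 / 2.0 = 5.5618


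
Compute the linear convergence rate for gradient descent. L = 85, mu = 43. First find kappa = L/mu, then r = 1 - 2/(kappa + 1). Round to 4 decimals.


Step 1: Compute the condition number.
kappa = L/mu = 85/43 = 1.9767
Step 2: Compute the convergence rate.
r = 1 - 2/(kappa + 1) = 1 - 2*mu/(L + mu) = (L - mu)/(L + mu) = 42/128 = 0.3281


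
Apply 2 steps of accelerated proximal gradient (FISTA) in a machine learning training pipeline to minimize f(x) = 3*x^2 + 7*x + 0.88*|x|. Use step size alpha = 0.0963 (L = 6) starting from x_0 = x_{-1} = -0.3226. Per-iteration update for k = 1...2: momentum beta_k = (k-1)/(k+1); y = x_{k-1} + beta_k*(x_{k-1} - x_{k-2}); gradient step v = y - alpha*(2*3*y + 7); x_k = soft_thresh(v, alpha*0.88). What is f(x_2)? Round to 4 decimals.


FISTA on f(x) = 3*x^2 + 7*x + 0.88*|x|
L = 6, alpha = 0.0963
Iteration 1: beta = 0.0, y = -0.3226 + 0.0*(-0.3226 + 0.3226) = -0.3226
  grad(y) = 5.0644, v = y - alpha*grad = -0.8103
  prox(v) = soft_thresh(-0.8103, 0.0847) = -0.7256
Iteration 2: beta = 0.3333, y = -0.7256 + 0.3333*(-0.7256 + 0.3226) = -0.8599
  grad(y) = 1.8407, v = y - alpha*grad = -1.0371
  prox(v) = soft_thresh(-1.0371, 0.0847) = -0.9524
f(x_2) = 3*(-0.9524)^2 + 7*(-0.9524) + 0.88*|-0.9524| = -3.1075


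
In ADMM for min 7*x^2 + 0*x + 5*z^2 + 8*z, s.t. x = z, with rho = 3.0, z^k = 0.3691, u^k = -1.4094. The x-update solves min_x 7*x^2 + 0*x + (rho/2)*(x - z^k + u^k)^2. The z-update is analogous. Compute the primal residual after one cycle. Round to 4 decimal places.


ADMM iteration with rho = 3.0, z^k = 0.3691, u^k = -1.4094
Step 1: x-update.
Minimize 7*x^2 + 0*x + (3.0/2)*(x - 0.3691 - 1.4094)^2
FOC: (2*7 + 3.0)*x = 0 + 3.0*(0.3691 + 1.4094)
x^{k+1} = 0.3139
Step 2: z-update.
Minimize 5*z^2 + 8*z + (3.0/2)*(0.3139 - z - 1.4094)^2
FOC: (2*5 + 3.0)*z = -8 + 3.0*(0.3139 - 1.4094)
z^{k+1} = -0.8682
Step 3: u-update.
u^{k+1} = -1.4094 + 0.3139 + 0.8682 = -0.2273
Step 4: Primal residual = |0.3139 + 0.8682| = 1.1821


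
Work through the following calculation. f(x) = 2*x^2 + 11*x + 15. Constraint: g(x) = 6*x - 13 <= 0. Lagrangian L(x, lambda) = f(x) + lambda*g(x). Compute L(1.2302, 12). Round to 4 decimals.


Step 1: Evaluate f(x).
f(1.2302) = 2*1.2302^2 + 11*1.2302 + 15 = 31.559
Step 2: Evaluate g(x).
g(1.2302) = 6*1.2302 - 13 = -5.6188
Step 3: Compute Lagrangian.
L = 31.559 + 12*-5.6188 = -35.8666


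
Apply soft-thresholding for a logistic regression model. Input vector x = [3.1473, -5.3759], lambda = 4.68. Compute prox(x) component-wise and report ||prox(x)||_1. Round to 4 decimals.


Soft-thresholding with lambda = 4.68:
prox(3.1473) = sign(3.1473)*max(|3.1473| - 4.68, 0) = 0.0
prox(-5.3759) = sign(-5.3759)*max(|-5.3759| - 4.68, 0) = -0.6959
prox(x) = [0.0, -0.6959]
||prox(x)||_1 = 0.0 + 0.6959 = 0.6959


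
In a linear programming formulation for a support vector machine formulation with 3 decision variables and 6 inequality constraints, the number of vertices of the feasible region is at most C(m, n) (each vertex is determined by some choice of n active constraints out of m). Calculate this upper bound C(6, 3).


Each vertex corresponds to some choice of n active constraints out of m, so the number of vertices is at most C(m, n) = m! / (n!(m-n)!).
m = 6, n = 3
Numerator: 6 * 5 * 4
Denominator: 3! = 6
C(6, 3) = 20


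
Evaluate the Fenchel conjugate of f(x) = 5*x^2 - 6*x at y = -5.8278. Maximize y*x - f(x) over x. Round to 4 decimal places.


f*(y) = sup_x {y*x - a*x^2 - b*x} = sup_x {(y-b)*x - a*x^2}
FOC: (y - b) - 2a*x = 0 => x* = (y - b)/(2a)
x* = (-5.8278 + 6)/(2*5) = 0.0172
f*(-5.8278) = (y-b)^2/(4a) = (-5.8278 + 6)^2/(4*5)
= 0.0297/20 = 0.0015


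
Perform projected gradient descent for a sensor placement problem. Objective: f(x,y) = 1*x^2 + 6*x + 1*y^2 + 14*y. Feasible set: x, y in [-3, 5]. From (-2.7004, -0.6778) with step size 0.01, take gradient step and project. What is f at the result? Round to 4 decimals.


Step 1: Compute gradient at (-2.7004, -0.6778).
grad_x = 2*1*-2.7004 + 6 = 0.5992
grad_y = 2*1*-0.6778 + 14 = 12.6444
Step 2: Gradient step.
x_raw = -2.7004 - 0.01*0.5992 = -2.7064
y_raw = -0.6778 - 0.01*12.6444 = -0.8042
Step 3: Project onto [-3, 5].
x_proj = clip(-2.7064) = -2.7064
y_proj = clip(-0.8042) = -0.8042
Step 4: Evaluate f.
f(-2.7064, -0.8042) = -19.5264


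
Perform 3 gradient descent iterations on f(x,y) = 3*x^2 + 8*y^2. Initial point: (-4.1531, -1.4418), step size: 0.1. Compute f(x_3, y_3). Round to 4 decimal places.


Gradient descent on f(x,y) = 3*x^2 + 8*y^2.
Starting point: (-4.1531, -1.4418), alpha = 0.1
Step 1: grad_x = 2*3*-4.1531 = -24.9186, grad_y = 2*8*-1.4418 = -23.0688
  x_1 = -4.1531 - 0.1*-24.9186 = -1.6612
  y_1 = -1.4418 - 0.1*-23.0688 = 0.8651
Step 2: grad_x = 2*3*-1.6612 = -9.9674, grad_y = 2*8*0.8651 = 13.8413
  x_2 = -1.6612 - 0.1*-9.9674 = -0.6645
  y_2 = 0.8651 - 0.1*13.8413 = -0.519
Step 3: grad_x = 2*3*-0.6645 = -3.987, grad_y = 2*8*-0.519 = -8.3048
  x_3 = -0.6645 - 0.1*-3.987 = -0.2658
  y_3 = -0.519 - 0.1*-8.3048 = 0.3114
f(-0.2658, 0.3114) = 3*(-0.2658)^2 + 8*0.3114^2 = 0.9878


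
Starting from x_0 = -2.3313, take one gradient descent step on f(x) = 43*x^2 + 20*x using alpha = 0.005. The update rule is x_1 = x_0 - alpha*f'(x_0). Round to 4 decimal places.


We compute the gradient at x_0 and apply the update.
f'(x) = 86*x + 20
f'(-2.3313) = 86*-2.3313 + 20 = -180.4918
x_1 = -2.3313 - 0.005*-180.4918 = -1.4288


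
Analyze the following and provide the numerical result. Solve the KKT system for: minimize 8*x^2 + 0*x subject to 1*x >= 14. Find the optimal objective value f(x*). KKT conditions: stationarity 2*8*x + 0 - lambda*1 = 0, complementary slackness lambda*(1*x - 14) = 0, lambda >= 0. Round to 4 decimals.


Step 1: Try lambda = 0 (constraint inactive).
x_unc = 0/(2*8) = 0.0
Check: 1*0.0 = 0.0 < 14 -- violated!
Step 2: Constraint must be active: 1*x = 14
x* = 14/1 = 14.0
lambda = (2*8*14.0 + 0)/1 = 224.0
Step 3: Compute optimal value.
f(x*) = 8*14.0^2 + 0*14.0 = 1568.0


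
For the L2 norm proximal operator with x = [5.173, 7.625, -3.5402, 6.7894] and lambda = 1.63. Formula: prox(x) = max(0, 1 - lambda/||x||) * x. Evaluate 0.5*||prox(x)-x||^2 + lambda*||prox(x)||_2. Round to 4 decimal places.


Step 1: Compute ||x||.
||x|| = 11.9804
Step 2: Compute scaling factor.
scale = max(0, 1 - 1.63/11.9804) = 0.8639
Step 3: prox(x) = [4.4692, 6.5876, -3.0585, 5.8657]
||prox(x)|| = 10.3504
Step 4: Proximal objective.
0.5*||prox-x||^2 = 1.3285
lambda*||prox|| = 16.8712
Total = 18.1996


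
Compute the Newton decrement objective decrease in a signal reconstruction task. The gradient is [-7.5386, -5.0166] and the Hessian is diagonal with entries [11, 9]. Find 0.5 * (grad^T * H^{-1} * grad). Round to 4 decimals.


Step 1: H is diagonal, so H^(-1) * g = [-0.6853, -0.5574].
Step 2: g^T H^(-1) g = sum_i g_i^2 / H_ii
  = (-7.5386)^2/11 + (-5.0166)^2/9
  = 5.1664 + 2.7963 = 7.9627
Step 3: Objective decrease = 0.5 * g^T H^(-1) g = 3.9813


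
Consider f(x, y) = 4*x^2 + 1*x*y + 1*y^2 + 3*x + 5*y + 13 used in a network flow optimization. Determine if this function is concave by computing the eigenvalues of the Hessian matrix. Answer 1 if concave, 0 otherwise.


The Hessian of f(x,y) = 4*x^2 + 1*x*y + 1*y^2 + 3*x + 5*y + 13 is:
H = [[8, 1], [1, 2]]
Trace = 8 + 2 = 10
Determinant = 8*2 - (1)^2 = 15
Discriminant = (10)^2 - 4*15 = 40.0
Eigenvalues: lambda_1 = 1.8377, lambda_2 = 8.1623
The function is not concave.

0


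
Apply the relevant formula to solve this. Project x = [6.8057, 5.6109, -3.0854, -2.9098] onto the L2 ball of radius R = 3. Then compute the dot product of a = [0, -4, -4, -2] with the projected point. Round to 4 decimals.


Step 1: Compute ||x|| (intermediates to 6 decimals).
||x|| = sqrt(6.8057^2 + 5.6109^2 + (-3.0854)^2 + (-2.9098)^2) = 9.787052
Step 2: Project.
Since ||x|| > R, scale = R/||x|| = 3/9.787052 = 0.306527, proj(x) = scale * x
proj(x) = [2.086131, 1.719892, -0.945758, -0.891932]
Step 3: Dot product.
a^T * proj(x) = 0*2.086131 - 4*1.719892 - 4*(-0.945758) - 2*(-0.891932) = -1.3127


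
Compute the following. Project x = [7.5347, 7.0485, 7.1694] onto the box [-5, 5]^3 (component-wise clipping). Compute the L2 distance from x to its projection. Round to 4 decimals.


Project each component onto [-5, 5].
clip(7.5347) = 5.0, clip(7.0485) = 5.0, clip(7.1694) = 5.0
Projection = [5.0, 5.0, 5.0]
Squared diffs: [6.4247, 4.1964, 4.7063]
Distance = sqrt(15.3274) = 3.915


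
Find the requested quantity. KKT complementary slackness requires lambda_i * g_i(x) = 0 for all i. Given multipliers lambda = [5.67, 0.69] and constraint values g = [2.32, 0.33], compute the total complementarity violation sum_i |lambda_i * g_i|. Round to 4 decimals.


KKT complementary slackness check:
lambda_1 * g_1 = 5.67 * 2.32 = 13.1544
lambda_2 * g_2 = 0.69 * 0.33 = 0.2277
Total violation = 13.1544 + 0.2277 = 13.3821


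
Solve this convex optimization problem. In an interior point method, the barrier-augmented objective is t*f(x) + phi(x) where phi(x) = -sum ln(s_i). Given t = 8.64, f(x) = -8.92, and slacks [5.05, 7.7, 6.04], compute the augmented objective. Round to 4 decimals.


Step 1: Compute log-barrier.
ln values: [1.6194, 2.0412, 1.7984]
phi = -(1.6194 + 2.0412 + 1.7984) = -5.459
Step 2: Compute augmented objective.
t*f(x) = 8.64*-8.92 = -77.0688
Total = -77.0688 - 5.459 = -82.5278


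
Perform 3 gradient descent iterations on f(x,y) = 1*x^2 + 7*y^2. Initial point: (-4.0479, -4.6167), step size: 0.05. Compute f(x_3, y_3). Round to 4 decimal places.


Gradient descent on f(x,y) = 1*x^2 + 7*y^2.
Starting point: (-4.0479, -4.6167), alpha = 0.05
Step 1: grad_x = 2*1*-4.0479 = -8.0958, grad_y = 2*7*-4.6167 = -64.6338
  x_1 = -4.0479 - 0.05*-8.0958 = -3.6431
  y_1 = -4.6167 - 0.05*-64.6338 = -1.385
Step 2: grad_x = 2*1*-3.6431 = -7.2862, grad_y = 2*7*-1.385 = -19.3901
  x_2 = -3.6431 - 0.05*-7.2862 = -3.2788
  y_2 = -1.385 - 0.05*-19.3901 = -0.4155
Step 3: grad_x = 2*1*-3.2788 = -6.5576, grad_y = 2*7*-0.4155 = -5.817
  x_3 = -3.2788 - 0.05*-6.5576 = -2.9509
  y_3 = -0.4155 - 0.05*-5.817 = -0.1247
f(-2.9509, -0.1247) = 1*(-2.9509)^2 + 7*(-0.1247)^2 = 8.8167


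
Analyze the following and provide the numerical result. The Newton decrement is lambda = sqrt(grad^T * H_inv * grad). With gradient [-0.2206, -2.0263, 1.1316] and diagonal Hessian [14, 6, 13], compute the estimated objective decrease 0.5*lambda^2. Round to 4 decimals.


Step 1: H is diagonal, so H^(-1) * g = [-0.0158, -0.3377, 0.087].
Step 2: g^T H^(-1) g = sum_i g_i^2 / H_ii
  = (-0.2206)^2/14 + (-2.0263)^2/6 + (1.1316)^2/13
  = 0.0035 + 0.6843 + 0.0985 = 0.7863
Step 3: Objective decrease = 0.5 * g^T H^(-1) g = 0.3931
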